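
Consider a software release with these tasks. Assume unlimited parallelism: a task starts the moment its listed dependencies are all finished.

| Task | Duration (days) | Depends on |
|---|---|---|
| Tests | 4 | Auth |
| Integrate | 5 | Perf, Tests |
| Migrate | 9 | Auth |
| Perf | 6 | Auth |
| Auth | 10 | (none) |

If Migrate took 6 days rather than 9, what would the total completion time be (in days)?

21

As given, the longest chain is Auth→Perf→Integrate = 10+6+5 = 21, so the finish is 21 days.
The longest path through Migrate is only 19 days, so Migrate has float 2.
That remains the longest chain; total 21 days.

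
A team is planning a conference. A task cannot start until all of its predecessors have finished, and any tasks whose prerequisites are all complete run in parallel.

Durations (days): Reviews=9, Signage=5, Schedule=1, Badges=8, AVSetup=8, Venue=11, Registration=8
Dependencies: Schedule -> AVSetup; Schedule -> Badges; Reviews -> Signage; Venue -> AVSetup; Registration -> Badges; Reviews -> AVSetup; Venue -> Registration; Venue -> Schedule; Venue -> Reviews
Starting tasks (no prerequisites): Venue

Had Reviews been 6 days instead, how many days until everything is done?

The binding path is Venue→Reviews→AVSetup = 11+9+8 = 28; finish at 28 days.
Since Reviews is critical, the -3 change carries straight to that chain (now 25 days).
The binding chain switches to Venue→Registration→Badges = 11+8+8 = 27; finish 27 days.

27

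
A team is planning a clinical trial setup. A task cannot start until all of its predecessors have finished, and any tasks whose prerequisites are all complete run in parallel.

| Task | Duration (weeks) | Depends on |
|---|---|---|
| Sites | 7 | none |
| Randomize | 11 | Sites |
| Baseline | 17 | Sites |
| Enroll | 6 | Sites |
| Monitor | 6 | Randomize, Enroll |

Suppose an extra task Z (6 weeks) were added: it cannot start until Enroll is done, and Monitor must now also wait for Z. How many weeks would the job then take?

25

Originally the job takes 24 weeks.
With Z inserted, Monitor now waits for max(Randomize, Enroll, Z).
New critical path: Sites→Enroll→Z→Monitor = 7+6+6+6 = 25 ⇒ 25 weeks.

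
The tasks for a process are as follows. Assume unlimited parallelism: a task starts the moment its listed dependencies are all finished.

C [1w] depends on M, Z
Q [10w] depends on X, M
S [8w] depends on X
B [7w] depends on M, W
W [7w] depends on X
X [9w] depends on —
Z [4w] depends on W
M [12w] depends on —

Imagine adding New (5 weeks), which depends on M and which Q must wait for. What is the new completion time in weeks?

27

Originally the project takes 23 weeks.
With New inserted, Q now waits for max(X, M, New).
New critical path: M→New→Q = 12+5+10 = 27 ⇒ 27 weeks.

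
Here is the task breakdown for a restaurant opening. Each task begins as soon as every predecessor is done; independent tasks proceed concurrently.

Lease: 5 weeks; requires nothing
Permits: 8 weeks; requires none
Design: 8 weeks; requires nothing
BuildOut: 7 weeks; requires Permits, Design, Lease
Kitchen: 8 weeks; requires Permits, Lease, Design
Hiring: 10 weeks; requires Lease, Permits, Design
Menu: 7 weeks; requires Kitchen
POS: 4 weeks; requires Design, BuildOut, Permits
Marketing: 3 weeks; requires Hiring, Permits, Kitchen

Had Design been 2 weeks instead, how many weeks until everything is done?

Actual critical path: Design→Kitchen→Menu = 8+8+7 = 23 ⇒ 23 weeks.
Design lies on that path, so at 2 weeks the path becomes 17 weeks.
New critical path: Permits→Kitchen→Menu = 8+8+7 = 23 ⇒ 23 weeks.

23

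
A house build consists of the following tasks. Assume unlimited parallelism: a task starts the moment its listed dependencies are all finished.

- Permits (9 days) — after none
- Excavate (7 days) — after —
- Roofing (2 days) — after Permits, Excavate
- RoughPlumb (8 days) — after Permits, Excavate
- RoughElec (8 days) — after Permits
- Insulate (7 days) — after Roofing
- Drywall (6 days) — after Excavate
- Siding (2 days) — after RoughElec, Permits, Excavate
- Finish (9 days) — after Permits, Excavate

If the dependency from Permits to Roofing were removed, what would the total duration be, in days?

Original critical path: Permits→RoughElec→Siding = 9+8+2 = 19 ⇒ 19 days.
Without Permits→Roofing, Roofing's earliest start moves from 9 to 7.
New critical path: Permits→RoughElec→Siding = 9+8+2 = 19 ⇒ 19 days.

19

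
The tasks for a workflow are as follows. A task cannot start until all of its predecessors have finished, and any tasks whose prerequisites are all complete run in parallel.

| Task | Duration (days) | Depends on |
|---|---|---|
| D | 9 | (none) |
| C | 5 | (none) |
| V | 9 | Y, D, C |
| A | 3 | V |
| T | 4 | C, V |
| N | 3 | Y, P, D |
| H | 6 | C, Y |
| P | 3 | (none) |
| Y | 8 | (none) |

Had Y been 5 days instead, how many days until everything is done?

22

Critical path before the change: D→V→T = 9+9+4 = 22 giving 22 days.
The longest path through Y is only 21 days, so Y has float 1.
No other chain overtakes it, so the finish is 22 days.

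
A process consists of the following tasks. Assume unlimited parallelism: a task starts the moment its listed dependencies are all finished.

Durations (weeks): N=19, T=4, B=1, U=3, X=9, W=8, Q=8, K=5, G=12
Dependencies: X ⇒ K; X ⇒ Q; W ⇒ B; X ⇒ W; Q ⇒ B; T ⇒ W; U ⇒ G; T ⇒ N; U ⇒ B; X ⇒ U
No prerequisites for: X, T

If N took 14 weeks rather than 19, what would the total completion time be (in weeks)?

Critical path before the change: X→U→G = 9+3+12 = 24 giving 24 weeks.
N has 1 week of float (longest path through it is 23).
The critical path is still X→U→G; finish is now 24 weeks.

24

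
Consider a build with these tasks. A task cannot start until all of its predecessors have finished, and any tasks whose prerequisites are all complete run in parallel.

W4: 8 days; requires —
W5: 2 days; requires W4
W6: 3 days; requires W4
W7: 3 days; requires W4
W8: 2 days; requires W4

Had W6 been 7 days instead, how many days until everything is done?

15

Critical path before the change: W4→W6 = 8+3 = 11 giving 11 days.
W6 lies on that path, so at 7 days the path becomes 15 days.
The critical path is still W4→W6; finish is now 15 days.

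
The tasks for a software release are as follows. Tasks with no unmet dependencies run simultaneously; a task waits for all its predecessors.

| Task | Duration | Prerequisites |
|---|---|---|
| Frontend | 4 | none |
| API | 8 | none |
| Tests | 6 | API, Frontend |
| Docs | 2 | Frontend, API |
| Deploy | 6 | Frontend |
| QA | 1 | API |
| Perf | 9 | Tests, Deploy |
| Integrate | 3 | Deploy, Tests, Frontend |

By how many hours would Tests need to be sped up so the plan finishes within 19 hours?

Current finish: 23 hours; target: 19.
Tests is on every critical path, so each hour cut from Tests cuts the finish by one (this holds down to a finish of 19).
Need 23 − 19 = 4 hours off Tests → Tests becomes 2 hours, finish becomes 19.

4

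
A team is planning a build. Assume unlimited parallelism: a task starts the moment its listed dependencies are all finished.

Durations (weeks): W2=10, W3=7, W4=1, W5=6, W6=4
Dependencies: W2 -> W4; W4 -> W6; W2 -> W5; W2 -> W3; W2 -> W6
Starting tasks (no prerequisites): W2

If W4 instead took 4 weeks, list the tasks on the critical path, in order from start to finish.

Actual critical path: W2→W3 = 10+7 = 17 ⇒ 17 weeks.
W4 has 2 weeks of float (longest path through it is 15).
Now W2→W4→W6 = 10+4+4 = 18 is longest, so the finish becomes 18 weeks.

W2, W4, W6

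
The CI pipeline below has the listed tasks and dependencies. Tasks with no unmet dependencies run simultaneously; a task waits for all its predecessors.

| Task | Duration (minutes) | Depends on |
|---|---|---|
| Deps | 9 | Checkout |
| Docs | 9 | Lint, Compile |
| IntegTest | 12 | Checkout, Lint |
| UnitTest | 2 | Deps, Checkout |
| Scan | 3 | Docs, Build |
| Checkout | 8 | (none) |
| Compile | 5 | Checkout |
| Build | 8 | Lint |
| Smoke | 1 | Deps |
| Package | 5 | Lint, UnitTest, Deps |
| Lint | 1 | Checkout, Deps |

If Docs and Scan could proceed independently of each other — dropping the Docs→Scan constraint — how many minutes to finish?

30

With the dependency in place, Checkout→Deps→Lint→IntegTest = 8+9+1+12 = 30 sets the finish at 30 minutes.
Without Docs→Scan, Scan's earliest start moves from 27 to 26.
The longest chain is now Checkout→Deps→Lint→IntegTest = 8+9+1+12 = 30, so the project takes 30 minutes.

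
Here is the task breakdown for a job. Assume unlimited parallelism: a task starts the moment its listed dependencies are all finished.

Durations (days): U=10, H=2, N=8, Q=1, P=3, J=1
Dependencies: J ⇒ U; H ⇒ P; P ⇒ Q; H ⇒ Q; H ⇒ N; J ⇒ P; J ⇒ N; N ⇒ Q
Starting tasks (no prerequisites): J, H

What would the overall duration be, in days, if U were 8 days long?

11

Actual critical path: J→U = 1+10 = 11 ⇒ 11 days.
U lies on that path, so at 8 days the path becomes 9 days.
Now H→N→Q = 2+8+1 = 11 is longest, so the finish becomes 11 days.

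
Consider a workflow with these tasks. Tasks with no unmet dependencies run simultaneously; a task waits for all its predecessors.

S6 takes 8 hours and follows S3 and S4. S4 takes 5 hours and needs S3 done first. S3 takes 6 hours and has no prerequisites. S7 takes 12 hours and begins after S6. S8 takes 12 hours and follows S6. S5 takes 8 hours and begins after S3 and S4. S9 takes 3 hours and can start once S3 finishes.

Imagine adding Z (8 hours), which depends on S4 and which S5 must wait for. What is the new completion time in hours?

31

Originally the plan takes 31 hours.
With Z inserted, S5 now waits for max(S3, S4, Z).
New critical path: S3→S4→S6→S7 = 6+5+8+12 = 31 ⇒ 31 hours.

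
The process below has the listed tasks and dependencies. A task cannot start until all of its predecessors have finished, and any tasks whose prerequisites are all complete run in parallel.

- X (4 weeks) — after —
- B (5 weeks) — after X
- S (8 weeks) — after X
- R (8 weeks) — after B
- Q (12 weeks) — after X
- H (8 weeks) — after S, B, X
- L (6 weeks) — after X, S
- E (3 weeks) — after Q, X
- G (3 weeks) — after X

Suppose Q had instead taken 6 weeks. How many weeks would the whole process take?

20

Critical path before the change: X→S→H = 4+8+8 = 20 giving 20 weeks.
The longest path through Q is only 19 weeks, so Q has float 1.
That remains the longest chain; total 20 weeks.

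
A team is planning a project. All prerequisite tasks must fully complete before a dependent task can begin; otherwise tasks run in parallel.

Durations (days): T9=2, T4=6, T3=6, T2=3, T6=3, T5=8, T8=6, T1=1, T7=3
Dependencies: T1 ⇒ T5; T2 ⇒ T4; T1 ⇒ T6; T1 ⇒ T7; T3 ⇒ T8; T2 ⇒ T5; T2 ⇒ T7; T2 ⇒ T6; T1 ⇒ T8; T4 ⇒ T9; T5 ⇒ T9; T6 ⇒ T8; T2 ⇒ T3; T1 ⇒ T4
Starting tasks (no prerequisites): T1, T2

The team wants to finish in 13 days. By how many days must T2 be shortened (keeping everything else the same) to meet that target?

Current finish: 15 days; target: 13.
T2 is on every critical path, so each day cut from T2 cuts the finish by one (this holds down to a finish of 13).
Need 15 − 13 = 2 days off T2 → T2 becomes 1 day, finish becomes 13.

2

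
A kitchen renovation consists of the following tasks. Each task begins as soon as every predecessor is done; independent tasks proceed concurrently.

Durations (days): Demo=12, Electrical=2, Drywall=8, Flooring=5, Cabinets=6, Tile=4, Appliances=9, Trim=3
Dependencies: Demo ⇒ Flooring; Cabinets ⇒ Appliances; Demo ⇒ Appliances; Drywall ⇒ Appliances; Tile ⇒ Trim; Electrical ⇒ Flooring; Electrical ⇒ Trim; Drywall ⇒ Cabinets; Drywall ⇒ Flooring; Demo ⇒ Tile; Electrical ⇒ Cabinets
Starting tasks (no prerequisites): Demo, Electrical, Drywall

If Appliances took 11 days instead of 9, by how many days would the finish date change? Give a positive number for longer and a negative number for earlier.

As given, the longest chain is Drywall→Cabinets→Appliances = 8+6+9 = 23, so the finish is 23 days.
Since Appliances is critical, the +2 change carries straight to that chain (now 25 days).
No other chain overtakes it, so the finish is 25 days.
Change in finish: 25 − 23 = +2 days.

2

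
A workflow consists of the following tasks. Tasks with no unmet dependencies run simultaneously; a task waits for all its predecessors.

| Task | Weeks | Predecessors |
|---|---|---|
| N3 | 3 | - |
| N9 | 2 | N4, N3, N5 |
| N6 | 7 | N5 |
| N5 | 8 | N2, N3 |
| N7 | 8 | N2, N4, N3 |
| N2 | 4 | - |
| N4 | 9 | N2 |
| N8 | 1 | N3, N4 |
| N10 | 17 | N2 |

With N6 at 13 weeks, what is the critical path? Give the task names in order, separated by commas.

Baseline: N2→N4→N7 = 4+9+8 = 21 → 21 weeks.
The longest path through N6 is only 19 weeks, so N6 has float 2.
The binding chain switches to N2→N5→N6 = 4+8+13 = 25; finish 25 weeks.

N2, N5, N6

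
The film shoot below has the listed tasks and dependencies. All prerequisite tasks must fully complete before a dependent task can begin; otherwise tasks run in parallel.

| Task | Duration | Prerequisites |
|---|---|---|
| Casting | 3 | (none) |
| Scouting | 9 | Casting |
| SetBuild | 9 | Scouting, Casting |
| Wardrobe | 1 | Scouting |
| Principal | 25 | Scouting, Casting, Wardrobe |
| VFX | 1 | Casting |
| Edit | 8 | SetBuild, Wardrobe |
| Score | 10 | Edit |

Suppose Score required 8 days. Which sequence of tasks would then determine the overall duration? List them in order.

Casting, Scouting, Wardrobe, Principal

The binding path is Casting→Scouting→SetBuild→Edit→Score = 3+9+9+8+10 = 39; finish at 39 days.
Since Score is critical, the -2 change carries straight to that chain (now 37 days).
The binding chain switches to Casting→Scouting→Wardrobe→Principal = 3+9+1+25 = 38; finish 38 days.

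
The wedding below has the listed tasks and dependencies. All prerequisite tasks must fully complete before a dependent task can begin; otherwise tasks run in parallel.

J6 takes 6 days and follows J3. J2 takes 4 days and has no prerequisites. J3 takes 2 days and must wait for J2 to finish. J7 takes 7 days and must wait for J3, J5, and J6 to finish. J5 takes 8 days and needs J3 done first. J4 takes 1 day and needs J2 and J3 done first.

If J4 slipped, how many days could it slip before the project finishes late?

Critical path: J2→J3→J5→J7 = 4+2+8+7 = 21, so the finish is 21 days.
Longest path through J4: 7 days (earliest finish 7, latest finish 21).
Slack of J4 = 20 − 6 = 14 days.

14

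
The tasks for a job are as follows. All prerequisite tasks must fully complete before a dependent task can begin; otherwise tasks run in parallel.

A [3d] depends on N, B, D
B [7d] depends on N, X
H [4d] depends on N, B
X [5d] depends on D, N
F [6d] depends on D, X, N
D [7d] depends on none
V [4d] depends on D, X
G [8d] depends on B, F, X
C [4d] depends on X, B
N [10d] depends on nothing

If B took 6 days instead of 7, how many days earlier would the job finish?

1

Actual critical path: N→X→B→G = 10+5+7+8 = 30 ⇒ 30 days.
B lies on that path, so at 6 days the path becomes 29 days.
The binding chain switches to N→X→F→G = 10+5+6+8 = 29; finish 29 days.
Change in finish: 29 − 30 = -1 days.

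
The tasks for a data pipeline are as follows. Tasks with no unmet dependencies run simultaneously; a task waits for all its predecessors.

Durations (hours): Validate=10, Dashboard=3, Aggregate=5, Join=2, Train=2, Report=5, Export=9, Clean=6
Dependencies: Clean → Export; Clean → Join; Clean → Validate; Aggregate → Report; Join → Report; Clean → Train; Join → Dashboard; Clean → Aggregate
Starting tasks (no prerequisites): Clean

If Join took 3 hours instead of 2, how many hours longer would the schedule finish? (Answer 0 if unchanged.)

0

The binding path is Clean→Validate = 6+10 = 16; finish at 16 hours.
Join has 3 hours of float (longest path through it is 13).
No other chain overtakes it, so the finish is 16 hours.
Change in finish: 16 − 16 = +0 hours.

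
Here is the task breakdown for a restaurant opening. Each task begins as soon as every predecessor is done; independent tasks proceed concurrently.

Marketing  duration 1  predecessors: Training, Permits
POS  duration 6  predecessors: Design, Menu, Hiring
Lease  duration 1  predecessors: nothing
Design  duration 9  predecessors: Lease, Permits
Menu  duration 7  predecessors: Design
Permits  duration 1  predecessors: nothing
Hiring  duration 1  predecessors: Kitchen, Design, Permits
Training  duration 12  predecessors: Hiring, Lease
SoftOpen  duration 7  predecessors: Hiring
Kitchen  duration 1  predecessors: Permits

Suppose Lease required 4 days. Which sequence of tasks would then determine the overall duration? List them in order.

Lease, Design, Hiring, Training, Marketing

Baseline: Lease→Design→Hiring→Training→Marketing = 1+9+1+12+1 = 24 → 24 days.
Lease is on the critical path; changing it to 4 makes that path 27 days.
The critical path is still Lease→Design→Hiring→Training→Marketing; finish is now 27 days.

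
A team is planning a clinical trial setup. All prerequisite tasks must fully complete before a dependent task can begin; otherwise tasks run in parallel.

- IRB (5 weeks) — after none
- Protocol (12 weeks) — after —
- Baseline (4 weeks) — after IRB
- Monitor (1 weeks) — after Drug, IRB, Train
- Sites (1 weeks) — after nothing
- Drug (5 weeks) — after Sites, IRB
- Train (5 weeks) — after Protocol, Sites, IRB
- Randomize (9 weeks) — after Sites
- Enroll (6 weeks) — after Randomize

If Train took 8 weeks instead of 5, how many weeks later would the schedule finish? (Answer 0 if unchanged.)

The binding path is Protocol→Train→Monitor = 12+5+1 = 18; finish at 18 weeks.
Train lies on that path, so at 8 weeks the path becomes 21 weeks.
That remains the longest chain; total 21 weeks.
Change in finish: 21 − 18 = +3 weeks.

3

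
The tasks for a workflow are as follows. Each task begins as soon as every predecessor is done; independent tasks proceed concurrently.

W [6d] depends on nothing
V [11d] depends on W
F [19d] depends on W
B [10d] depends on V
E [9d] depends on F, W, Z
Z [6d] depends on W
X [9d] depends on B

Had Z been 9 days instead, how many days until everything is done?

Baseline: W→V→B→X = 6+11+10+9 = 36 → 36 days.
Z has 15 days of float (longest path through it is 21).
The critical path is still W→V→B→X; finish is now 36 days.

36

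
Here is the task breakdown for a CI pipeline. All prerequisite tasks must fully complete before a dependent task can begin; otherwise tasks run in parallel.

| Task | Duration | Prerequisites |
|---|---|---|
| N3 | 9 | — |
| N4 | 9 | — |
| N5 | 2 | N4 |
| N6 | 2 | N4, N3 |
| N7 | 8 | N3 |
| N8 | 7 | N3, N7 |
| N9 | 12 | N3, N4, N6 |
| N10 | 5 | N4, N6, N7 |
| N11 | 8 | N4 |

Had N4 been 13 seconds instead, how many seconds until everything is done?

Critical path before the change: N3→N7→N8 = 9+8+7 = 24 giving 24 seconds.
The longest path through N4 is only 23 seconds, so N4 has float 1.
New critical path: N4→N6→N9 = 13+2+12 = 27 ⇒ 27 seconds.

27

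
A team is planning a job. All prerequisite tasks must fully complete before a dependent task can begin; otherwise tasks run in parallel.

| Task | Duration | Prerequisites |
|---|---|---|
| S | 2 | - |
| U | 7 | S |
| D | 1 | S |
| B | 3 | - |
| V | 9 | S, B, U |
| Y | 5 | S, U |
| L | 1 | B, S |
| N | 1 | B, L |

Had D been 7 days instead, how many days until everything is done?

18

The binding path is S→U→V = 2+7+9 = 18; finish at 18 days.
D has 15 days of float (longest path through it is 3).
The critical path is still S→U→V; finish is now 18 days.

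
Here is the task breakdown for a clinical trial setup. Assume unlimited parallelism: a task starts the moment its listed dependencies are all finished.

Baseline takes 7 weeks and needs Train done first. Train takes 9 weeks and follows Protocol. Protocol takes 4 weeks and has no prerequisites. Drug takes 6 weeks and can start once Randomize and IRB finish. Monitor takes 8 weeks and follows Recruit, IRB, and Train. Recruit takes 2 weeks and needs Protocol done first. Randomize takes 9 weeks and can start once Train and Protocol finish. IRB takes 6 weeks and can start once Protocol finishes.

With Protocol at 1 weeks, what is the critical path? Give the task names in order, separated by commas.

The binding path is Protocol→Train→Randomize→Drug = 4+9+9+6 = 28; finish at 28 weeks.
Protocol is on the critical path; changing it to 1 makes that path 25 weeks.
The critical path is still Protocol→Train→Randomize→Drug; finish is now 25 weeks.

Protocol, Train, Randomize, Drug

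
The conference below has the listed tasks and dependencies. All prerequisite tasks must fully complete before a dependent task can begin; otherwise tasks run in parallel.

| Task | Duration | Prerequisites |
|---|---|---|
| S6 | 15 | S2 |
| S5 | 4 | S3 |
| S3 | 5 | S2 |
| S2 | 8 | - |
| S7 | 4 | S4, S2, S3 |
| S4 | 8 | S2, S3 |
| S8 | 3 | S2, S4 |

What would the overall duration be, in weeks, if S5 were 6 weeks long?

25

Critical path before the change: S2→S3→S4→S7 = 8+5+8+4 = 25 giving 25 weeks.
S5 is off the critical path — its longest chain is 17 weeks, giving 8 of slack.
The critical path is still S2→S3→S4→S7; finish is now 25 weeks.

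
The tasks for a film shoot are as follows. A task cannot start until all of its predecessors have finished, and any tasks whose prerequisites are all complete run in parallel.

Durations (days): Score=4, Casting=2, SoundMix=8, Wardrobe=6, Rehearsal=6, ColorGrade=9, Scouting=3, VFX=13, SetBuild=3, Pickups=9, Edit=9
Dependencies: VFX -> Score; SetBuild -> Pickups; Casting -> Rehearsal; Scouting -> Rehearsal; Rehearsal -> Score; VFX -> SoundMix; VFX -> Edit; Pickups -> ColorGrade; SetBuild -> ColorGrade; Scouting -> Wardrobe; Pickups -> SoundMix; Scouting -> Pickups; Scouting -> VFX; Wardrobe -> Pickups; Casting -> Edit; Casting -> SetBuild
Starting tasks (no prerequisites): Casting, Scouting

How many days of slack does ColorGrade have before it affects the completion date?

Critical path: Scouting→Wardrobe→Pickups→ColorGrade = 3+6+9+9 = 27, so the finish is 27 days.
Longest path through ColorGrade: 27 days (earliest finish 27, latest finish 27).
Float = 27 − 27 = 0.

0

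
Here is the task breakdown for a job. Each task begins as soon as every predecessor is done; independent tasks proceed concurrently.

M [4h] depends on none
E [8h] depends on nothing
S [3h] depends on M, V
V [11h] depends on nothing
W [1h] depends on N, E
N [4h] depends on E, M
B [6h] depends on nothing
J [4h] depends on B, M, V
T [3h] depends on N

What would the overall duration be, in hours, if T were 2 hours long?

15

Critical path before the change: E→N→T = 8+4+3 = 15 giving 15 hours.
T is on the critical path; changing it to 2 makes that path 14 hours.
The binding chain switches to V→J = 11+4 = 15; finish 15 hours.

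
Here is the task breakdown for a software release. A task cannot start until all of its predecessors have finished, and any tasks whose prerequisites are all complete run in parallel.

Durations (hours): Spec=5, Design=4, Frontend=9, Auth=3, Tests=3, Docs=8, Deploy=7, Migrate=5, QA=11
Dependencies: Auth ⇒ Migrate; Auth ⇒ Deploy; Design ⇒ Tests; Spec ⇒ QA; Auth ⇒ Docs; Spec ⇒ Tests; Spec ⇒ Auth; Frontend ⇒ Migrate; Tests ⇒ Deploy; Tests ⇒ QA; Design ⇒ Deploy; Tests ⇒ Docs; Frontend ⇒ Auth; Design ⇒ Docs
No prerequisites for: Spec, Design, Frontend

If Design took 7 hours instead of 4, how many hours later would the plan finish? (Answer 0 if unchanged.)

1

As given, the longest chain is Frontend→Auth→Docs = 9+3+8 = 20, so the finish is 20 hours.
The longest path through Design is only 18 hours, so Design has float 2.
Now Design→Tests→QA = 7+3+11 = 21 is longest, so the finish becomes 21 hours.
Change in finish: 21 − 20 = +1 hours.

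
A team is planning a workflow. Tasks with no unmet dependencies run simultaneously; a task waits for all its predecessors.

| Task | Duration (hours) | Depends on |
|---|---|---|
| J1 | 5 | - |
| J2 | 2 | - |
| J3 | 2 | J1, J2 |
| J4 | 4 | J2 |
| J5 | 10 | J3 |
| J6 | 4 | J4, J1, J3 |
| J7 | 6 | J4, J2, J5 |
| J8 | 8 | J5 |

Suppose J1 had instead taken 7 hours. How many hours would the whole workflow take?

27

The binding path is J1→J3→J5→J8 = 5+2+10+8 = 25; finish at 25 hours.
Since J1 is critical, the +2 change carries straight to that chain (now 27 hours).
The critical path is still J1→J3→J5→J8; finish is now 27 hours.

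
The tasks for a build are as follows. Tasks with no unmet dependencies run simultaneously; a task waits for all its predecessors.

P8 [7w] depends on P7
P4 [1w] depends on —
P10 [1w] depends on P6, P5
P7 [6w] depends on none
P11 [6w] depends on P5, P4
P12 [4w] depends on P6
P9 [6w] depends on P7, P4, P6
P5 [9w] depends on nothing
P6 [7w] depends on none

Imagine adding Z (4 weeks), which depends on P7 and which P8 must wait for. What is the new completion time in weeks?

17

Originally the schedule takes 15 weeks.
With Z inserted, P8 now waits for max(P7, Z).
New critical path: P7→Z→P8 = 6+4+7 = 17 ⇒ 17 weeks.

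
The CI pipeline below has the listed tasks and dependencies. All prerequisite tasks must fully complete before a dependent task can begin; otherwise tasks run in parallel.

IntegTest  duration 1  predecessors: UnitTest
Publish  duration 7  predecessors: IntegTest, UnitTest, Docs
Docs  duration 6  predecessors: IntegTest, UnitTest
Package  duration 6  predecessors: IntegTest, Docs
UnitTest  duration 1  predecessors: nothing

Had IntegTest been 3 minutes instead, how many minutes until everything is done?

17

Baseline: UnitTest→IntegTest→Docs→Publish = 1+1+6+7 = 15 → 15 minutes.
Since IntegTest is critical, the +2 change carries straight to that chain (now 17 minutes).
The critical path is still UnitTest→IntegTest→Docs→Publish; finish is now 17 minutes.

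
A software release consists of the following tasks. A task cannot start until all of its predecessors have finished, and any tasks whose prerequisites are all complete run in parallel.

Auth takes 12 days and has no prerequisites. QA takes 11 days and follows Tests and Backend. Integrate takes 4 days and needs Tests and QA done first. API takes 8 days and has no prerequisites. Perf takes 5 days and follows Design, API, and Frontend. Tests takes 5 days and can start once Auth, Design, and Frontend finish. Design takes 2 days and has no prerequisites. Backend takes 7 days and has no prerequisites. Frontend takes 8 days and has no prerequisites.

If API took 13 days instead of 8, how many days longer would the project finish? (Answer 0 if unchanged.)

0

As given, the longest chain is Auth→Tests→QA→Integrate = 12+5+11+4 = 32, so the finish is 32 days.
API is off the critical path — its longest chain is 13 days, giving 19 of slack.
The critical path is still Auth→Tests→QA→Integrate; finish is now 32 days.
Change in finish: 32 − 32 = +0 days.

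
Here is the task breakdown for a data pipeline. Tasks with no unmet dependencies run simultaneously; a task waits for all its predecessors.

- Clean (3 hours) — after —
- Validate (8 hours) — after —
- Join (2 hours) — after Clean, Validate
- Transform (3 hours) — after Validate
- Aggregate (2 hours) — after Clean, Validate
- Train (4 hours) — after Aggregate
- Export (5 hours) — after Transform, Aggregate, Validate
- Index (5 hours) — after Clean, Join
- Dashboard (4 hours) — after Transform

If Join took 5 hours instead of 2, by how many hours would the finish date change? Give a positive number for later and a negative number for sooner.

Critical path before the change: Validate→Transform→Export = 8+3+5 = 16 giving 16 hours.
Join is off the critical path — its longest chain is 15 hours, giving 1 of slack.
New critical path: Validate→Join→Index = 8+5+5 = 18 ⇒ 18 hours.
Change in finish: 18 − 16 = +2 hours.

2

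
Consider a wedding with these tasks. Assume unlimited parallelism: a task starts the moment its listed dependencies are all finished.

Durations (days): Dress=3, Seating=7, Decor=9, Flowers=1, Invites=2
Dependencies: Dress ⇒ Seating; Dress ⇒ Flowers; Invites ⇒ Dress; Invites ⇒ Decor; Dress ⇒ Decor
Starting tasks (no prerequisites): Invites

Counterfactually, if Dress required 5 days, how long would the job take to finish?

Critical path before the change: Invites→Dress→Decor = 2+3+9 = 14 giving 14 days.
Since Dress is critical, the +2 change carries straight to that chain (now 16 days).
That remains the longest chain; total 16 days.

16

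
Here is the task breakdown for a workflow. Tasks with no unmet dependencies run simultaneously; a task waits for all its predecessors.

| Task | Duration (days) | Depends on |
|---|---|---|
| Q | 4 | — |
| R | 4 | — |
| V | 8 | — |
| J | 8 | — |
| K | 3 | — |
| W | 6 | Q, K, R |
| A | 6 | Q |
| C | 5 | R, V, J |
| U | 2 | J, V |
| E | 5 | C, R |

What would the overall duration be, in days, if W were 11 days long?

18

As given, the longest chain is V→C→E = 8+5+5 = 18, so the finish is 18 days.
W has 8 days of float (longest path through it is 10).
The critical path is still V→C→E; finish is now 18 days.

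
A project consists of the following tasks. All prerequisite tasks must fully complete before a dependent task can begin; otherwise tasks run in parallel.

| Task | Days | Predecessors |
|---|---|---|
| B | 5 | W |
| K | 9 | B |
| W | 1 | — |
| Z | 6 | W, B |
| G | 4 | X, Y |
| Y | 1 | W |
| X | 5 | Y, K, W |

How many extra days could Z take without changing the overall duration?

W→B→K→X→G = 1+5+9+5+4 = 24 sets the makespan at 24 days.
Z finishes as early as 12 and must finish by 24.
Slack of Z = 18 − 6 = 12 days.

12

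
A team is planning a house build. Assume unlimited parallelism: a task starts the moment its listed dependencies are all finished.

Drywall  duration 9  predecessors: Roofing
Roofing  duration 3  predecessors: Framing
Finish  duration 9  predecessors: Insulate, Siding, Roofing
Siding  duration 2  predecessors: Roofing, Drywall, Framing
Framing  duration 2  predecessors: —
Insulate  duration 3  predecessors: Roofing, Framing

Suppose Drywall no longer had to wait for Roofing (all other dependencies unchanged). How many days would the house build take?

20

Original critical path: Framing→Roofing→Drywall→Siding→Finish = 2+3+9+2+9 = 25 ⇒ 25 days.
Without Roofing→Drywall, Drywall's earliest start moves from 5 to 0.
New critical path: Drywall→Siding→Finish = 9+2+9 = 20 ⇒ 20 days.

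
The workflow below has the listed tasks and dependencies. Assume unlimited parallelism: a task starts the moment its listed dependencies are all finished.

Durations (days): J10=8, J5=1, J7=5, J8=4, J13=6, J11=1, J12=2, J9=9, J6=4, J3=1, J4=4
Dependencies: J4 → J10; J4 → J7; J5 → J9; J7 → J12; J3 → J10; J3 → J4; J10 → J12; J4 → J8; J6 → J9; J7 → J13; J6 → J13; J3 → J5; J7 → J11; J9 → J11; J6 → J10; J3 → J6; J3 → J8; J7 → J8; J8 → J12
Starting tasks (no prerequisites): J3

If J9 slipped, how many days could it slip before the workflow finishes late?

Critical path: J3→J4→J7→J8→J12 = 1+4+5+4+2 = 16, so the finish is 16 days.
Longest path through J9: 15 days (earliest finish 14, latest finish 15).
Slack of J9 = 6 − 5 = 1 day.

1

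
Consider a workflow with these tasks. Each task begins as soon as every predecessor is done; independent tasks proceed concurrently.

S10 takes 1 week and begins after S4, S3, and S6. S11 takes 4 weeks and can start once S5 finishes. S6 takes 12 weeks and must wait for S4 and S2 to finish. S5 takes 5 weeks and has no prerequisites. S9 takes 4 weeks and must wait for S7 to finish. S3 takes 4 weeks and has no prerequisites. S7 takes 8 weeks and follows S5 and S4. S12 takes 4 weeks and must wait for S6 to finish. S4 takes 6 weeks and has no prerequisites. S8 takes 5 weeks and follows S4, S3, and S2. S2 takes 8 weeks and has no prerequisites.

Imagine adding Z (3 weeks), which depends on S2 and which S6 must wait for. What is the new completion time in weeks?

27

Originally the schedule takes 24 weeks.
With Z inserted, S6 now waits for max(S4, S2, Z).
New critical path: S2→Z→S6→S12 = 8+3+12+4 = 27 ⇒ 27 weeks.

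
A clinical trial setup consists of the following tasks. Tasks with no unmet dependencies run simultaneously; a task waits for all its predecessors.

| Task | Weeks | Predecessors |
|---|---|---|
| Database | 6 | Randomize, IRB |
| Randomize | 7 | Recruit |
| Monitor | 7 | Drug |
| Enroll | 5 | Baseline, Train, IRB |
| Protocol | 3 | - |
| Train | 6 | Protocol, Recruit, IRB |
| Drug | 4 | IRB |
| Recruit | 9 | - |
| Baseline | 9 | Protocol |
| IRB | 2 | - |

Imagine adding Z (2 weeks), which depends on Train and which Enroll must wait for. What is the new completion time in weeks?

22

Originally the schedule takes 22 weeks.
With Z inserted, Enroll now waits for max(Baseline, Train, IRB, Z).
New critical path: Recruit→Train→Z→Enroll = 9+6+2+5 = 22 ⇒ 22 weeks.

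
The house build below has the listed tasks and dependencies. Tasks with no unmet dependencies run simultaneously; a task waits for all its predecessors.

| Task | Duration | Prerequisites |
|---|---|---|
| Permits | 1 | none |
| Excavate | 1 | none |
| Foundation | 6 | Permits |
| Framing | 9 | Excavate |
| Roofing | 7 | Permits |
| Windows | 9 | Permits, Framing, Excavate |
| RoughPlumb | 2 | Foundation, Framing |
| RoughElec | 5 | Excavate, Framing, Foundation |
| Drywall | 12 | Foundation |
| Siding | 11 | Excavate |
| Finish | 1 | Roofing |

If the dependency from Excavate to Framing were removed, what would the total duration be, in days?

With the dependency in place, Permits→Foundation→Drywall = 1+6+12 = 19 sets the finish at 19 days.
Without Excavate→Framing, Framing's earliest start moves from 1 to 0.
The longest chain is now Permits→Foundation→Drywall = 1+6+12 = 19, so the schedule takes 19 days.

19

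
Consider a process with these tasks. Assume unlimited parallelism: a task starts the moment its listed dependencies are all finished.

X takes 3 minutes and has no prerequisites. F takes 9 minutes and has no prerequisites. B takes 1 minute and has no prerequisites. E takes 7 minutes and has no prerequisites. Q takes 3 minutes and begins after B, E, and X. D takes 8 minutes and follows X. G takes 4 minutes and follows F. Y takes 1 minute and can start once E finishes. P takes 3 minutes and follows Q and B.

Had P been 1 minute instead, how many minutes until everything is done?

As given, the longest chain is E→Q→P = 7+3+3 = 13, so the finish is 13 minutes.
Since P is critical, the -2 change carries straight to that chain (now 11 minutes).
Now F→G = 9+4 = 13 is longest, so the finish becomes 13 minutes.

13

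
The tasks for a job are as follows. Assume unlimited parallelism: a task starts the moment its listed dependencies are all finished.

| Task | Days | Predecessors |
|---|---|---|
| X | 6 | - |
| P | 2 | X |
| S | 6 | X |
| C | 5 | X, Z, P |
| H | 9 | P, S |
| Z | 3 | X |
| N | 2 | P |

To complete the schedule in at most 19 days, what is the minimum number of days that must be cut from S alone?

2

Current finish: 21 days; target: 19.
S is on every critical path, so each day cut from S cuts the finish by one (this holds down to a finish of 17).
Need 21 − 19 = 2 days off S → S becomes 4 days, finish becomes 19.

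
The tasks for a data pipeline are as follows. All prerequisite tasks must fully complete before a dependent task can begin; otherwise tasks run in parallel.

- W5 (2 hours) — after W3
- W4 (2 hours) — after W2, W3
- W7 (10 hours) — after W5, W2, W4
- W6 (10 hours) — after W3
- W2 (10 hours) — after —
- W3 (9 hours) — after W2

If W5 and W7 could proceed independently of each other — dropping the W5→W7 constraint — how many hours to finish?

31

Original critical path: W2→W3→W4→W7 = 10+9+2+10 = 31 ⇒ 31 hours.
Dropping W5→W7 doesn't change W7's earliest start (21); another predecessor still binds.
New critical path: W2→W3→W4→W7 = 10+9+2+10 = 31 ⇒ 31 hours.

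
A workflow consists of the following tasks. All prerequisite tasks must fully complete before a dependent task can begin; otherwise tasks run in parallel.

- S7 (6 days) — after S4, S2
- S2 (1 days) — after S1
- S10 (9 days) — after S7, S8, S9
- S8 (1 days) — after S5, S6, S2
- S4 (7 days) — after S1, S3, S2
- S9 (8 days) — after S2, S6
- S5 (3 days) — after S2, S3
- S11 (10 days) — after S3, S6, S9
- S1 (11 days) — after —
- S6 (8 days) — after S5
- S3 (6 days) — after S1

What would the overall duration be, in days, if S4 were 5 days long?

46

As given, the longest chain is S1→S3→S5→S6→S9→S11 = 11+6+3+8+8+10 = 46, so the finish is 46 days.
S4 has 7 days of float (longest path through it is 39).
The critical path is still S1→S3→S5→S6→S9→S11; finish is now 46 days.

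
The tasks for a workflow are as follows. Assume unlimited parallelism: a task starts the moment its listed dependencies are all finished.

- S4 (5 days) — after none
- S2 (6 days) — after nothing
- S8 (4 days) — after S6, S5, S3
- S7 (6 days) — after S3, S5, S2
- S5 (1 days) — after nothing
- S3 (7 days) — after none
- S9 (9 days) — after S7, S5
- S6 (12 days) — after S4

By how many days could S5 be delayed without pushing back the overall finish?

6

The longest chain is S3→S7→S9 = 7+6+9 = 22; overall finish 22 days.
S5 finishes as early as 1 and must finish by 7.
So S5 can slip 7 − 1 = 6 days.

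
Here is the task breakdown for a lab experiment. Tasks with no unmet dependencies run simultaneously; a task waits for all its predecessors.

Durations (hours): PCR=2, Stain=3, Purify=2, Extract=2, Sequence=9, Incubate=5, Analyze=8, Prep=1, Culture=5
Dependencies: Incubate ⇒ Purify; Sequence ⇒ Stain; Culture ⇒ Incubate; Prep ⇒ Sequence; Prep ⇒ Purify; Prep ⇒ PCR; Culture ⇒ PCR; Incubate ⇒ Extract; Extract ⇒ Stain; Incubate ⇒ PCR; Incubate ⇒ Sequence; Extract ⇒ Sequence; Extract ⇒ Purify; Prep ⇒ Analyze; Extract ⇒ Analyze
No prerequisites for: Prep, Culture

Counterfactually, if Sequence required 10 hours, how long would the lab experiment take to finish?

25

Baseline: Culture→Incubate→Extract→Sequence→Stain = 5+5+2+9+3 = 24 → 24 hours.
Since Sequence is critical, the +1 change carries straight to that chain (now 25 hours).
No other chain overtakes it, so the finish is 25 hours.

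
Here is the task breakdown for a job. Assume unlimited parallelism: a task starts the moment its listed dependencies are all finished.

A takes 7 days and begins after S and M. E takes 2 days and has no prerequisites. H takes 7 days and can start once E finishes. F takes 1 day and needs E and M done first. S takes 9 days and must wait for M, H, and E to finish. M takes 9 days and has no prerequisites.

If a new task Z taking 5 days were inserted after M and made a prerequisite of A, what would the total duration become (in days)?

Originally the job takes 25 days.
With Z inserted, A now waits for max(S, M, Z).
New critical path: E→H→S→A = 2+7+9+7 = 25 ⇒ 25 days.

25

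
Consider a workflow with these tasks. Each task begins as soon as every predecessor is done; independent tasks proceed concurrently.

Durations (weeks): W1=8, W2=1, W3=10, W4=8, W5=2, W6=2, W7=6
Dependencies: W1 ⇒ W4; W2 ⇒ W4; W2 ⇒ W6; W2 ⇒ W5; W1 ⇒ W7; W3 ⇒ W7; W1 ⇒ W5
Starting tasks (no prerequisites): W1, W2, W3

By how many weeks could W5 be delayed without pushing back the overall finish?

W1→W4 = 8+8 = 16 sets the makespan at 16 weeks.
The longest chain containing W5 totals 10 weeks.
Slack of W5 = 14 − 8 = 6 weeks.

6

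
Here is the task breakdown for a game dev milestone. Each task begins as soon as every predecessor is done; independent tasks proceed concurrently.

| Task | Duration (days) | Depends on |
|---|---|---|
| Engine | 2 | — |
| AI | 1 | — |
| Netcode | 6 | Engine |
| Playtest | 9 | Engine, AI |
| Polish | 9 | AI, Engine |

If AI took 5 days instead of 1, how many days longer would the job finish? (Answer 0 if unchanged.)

Actual critical path: Engine→Playtest = 2+9 = 11 ⇒ 11 days.
The longest path through AI is only 10 days, so AI has float 1.
The binding chain switches to AI→Playtest = 5+9 = 14; finish 14 days.
Change in finish: 14 − 11 = +3 days.

3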